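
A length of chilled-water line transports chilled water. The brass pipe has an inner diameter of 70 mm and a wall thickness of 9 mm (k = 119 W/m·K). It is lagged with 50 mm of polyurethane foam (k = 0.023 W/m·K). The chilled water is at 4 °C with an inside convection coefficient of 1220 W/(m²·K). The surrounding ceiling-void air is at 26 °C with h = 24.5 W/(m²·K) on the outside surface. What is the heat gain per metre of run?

Per-layer cylindrical resistances, series-summed:
R_inner film = 1/(h_i·2πr₁L) = 1/(1220×2π×0.035×1) = 0.003727 K/W
R_brass pipe wall = ln(44/35)/(2π×119×1) = 3.061×10^-4 K/W
R_polyurethane foam = ln(94/44)/(2π×0.023×1) = 5.253 K/W
R_outer film = 1/(h_o·2πr_oL) = 1/(24.5×2π×0.094×1) = 0.06911 K/W
R_total = 5.326 K/W
Q = ΔT/R_total = 22/5.326

q′ ≈ 4.13 W/m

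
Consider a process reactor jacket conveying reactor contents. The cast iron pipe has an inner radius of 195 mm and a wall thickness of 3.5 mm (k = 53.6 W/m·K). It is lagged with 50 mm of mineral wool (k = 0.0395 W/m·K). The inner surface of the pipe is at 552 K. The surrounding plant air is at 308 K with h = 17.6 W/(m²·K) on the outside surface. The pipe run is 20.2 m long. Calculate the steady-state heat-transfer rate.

Q ≈ 5230 W

For a radial system each layer contributes R = ln(r_out/r_in)/(2πkL); films add R = 1/(hA).
R_cast iron pipe wall = ln(198.5/195)/(2π×53.6×20.2) = 2.615×10^-6 K/W
R_mineral wool = ln(248.5/198.5)/(2π×0.0395×20.2) = 0.04481 K/W
R_outer film = 1/(h_o·2πr_oL) = 1/(17.6×2π×0.2485×20.2) = 0.001801 K/W
R_total = 0.04662 K/W
Q = ΔT/R_total = 244/0.04662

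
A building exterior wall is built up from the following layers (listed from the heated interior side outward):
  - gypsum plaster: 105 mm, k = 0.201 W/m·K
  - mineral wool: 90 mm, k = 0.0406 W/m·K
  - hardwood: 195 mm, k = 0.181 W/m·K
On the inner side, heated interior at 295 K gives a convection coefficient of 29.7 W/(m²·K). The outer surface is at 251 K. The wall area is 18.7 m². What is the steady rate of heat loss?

Q ≈ 214 W

Treating each layer as a thermal resistance in series:
R_inner film = 1/(h_i·A) = 1/(29.7×18.7) = 0.001801 K/W
R_gypsum plaster = L/(kA) = 0.105/(0.201×18.7) = 0.02794 K/W
R_mineral wool = L/(kA) = 0.09/(0.0406×18.7) = 0.1185 K/W
R_hardwood = L/(kA) = 0.195/(0.181×18.7) = 0.05761 K/W
R_total = 0.2059 K/W
Q = ΔT / R_total = 44 / 0.2059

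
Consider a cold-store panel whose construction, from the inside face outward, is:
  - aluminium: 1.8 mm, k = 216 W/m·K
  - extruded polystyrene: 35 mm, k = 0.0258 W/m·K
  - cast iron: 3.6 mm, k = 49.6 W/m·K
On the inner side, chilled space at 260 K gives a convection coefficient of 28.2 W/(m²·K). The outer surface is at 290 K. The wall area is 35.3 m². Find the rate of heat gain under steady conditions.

Q ≈ 761 W

Treating each layer as a thermal resistance in series:
R_inner film = 1/(h_i·A) = 1/(28.2×35.3) = 0.001005 K/W
R_aluminium = L/(kA) = 0.0018/(216×35.3) = 2.361×10^-7 K/W
R_extruded polystyrene = L/(kA) = 0.035/(0.0258×35.3) = 0.03843 K/W
R_cast iron = L/(kA) = 0.0036/(49.6×35.3) = 2.056×10^-6 K/W
R_total = 0.03944 K/W
Q = ΔT / R_total = 30 / 0.03944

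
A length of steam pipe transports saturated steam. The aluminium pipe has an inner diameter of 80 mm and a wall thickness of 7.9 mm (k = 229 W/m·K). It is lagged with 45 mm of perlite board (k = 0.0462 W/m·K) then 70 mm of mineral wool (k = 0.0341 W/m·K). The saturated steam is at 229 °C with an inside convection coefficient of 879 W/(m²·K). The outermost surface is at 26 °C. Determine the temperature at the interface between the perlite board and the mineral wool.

Radial resistances (cylindrical: R_cond = ln(r_o/r_i)/(2πkL), R_conv = 1/(h·2πrL)):
R_inner film = 1/(h_i·2πr₁L) = 1/(879×2π×0.04×1) = 0.004527 K/W
R_aluminium pipe wall = ln(47.9/40)/(2π×229×1) = 1.253×10^-4 K/W
R_perlite board = ln(92.9/47.9)/(2π×0.0462×1) = 2.282 K/W
R_mineral wool = ln(162.9/92.9)/(2π×0.0341×1) = 2.621 K/W
R_total = 4.908 K/W
Q = ΔT/R_total = 203/4.908
Q = 41.4 W/m
T_interface = T_inner − Q·ΣR(inner→interface) = 229 − 41.4×2.287

T ≈ 134 °C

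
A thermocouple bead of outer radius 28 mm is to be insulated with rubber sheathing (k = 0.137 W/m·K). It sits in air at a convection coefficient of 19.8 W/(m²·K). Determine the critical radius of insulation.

For a sphere r_cr = 2k/h = 2×0.137/19.8
r_cr = 13.8 mm; since the bare radius (28 mm) is above r_cr, any added insulation will reduce heat loss.

r_cr ≈ 13.8 mm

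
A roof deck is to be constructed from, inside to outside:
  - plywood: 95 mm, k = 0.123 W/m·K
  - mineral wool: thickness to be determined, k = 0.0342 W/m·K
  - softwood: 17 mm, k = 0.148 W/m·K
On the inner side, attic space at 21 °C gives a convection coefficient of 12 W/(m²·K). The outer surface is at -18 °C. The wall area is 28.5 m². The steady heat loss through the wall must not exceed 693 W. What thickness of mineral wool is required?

L ≈ 21.7 mm

Using the resistance-network approach (series):
R_inner film = 1/(h_i·A) = 1/(12×28.5) = 0.002924 K/W
R_plywood = L/(kA) = 0.095/(0.123×28.5) = 0.0271 K/W
R_softwood = L/(kA) = 0.017/(0.148×28.5) = 0.00403 K/W
Sum of the known resistances R_other = 0.03405 K/W
Required total resistance R_tot = ΔT/Q_allow = 39/693 = 0.05628 K/W
R_mineral wool = R_tot − R_other = 0.02222 K/W
L = R·k·A = 0.02222×0.0342×28.5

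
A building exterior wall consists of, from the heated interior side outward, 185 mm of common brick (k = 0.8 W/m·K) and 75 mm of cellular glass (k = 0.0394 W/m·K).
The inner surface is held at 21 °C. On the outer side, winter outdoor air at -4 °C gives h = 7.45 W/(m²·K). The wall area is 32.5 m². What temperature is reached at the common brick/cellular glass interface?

T ≈ 18.5 °C

Treating each layer as a thermal resistance in series:
R_common brick = L/(kA) = 0.185/(0.8×32.5) = 0.007115 K/W
R_cellular glass = L/(kA) = 0.075/(0.0394×32.5) = 0.05857 K/W
R_outer film = 1/(h_o·A) = 1/(7.45×32.5) = 0.00413 K/W
R_total = 0.06982 K/W;  Q = ΔT/R_total = 25/0.06982 = 358.1 W
T_interface = T_inner − Q·ΣR(inner→interface) = 21 − 358×0.007115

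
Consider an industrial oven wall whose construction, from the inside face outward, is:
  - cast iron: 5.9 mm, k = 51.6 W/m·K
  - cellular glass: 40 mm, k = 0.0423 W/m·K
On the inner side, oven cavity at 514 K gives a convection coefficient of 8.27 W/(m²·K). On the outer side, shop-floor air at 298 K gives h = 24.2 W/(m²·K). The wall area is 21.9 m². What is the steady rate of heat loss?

Q ≈ 4270 W

Treating each layer as a thermal resistance in series:
R_inner film = 1/(h_i·A) = 1/(8.27×21.9) = 0.005521 K/W
R_cast iron = L/(kA) = 0.0059/(51.6×21.9) = 5.221×10^-6 K/W
R_cellular glass = L/(kA) = 0.04/(0.0423×21.9) = 0.04318 K/W
R_outer film = 1/(h_o·A) = 1/(24.2×21.9) = 0.001887 K/W
R_total = 0.05059 K/W
Q = ΔT / R_total = 216 / 0.05059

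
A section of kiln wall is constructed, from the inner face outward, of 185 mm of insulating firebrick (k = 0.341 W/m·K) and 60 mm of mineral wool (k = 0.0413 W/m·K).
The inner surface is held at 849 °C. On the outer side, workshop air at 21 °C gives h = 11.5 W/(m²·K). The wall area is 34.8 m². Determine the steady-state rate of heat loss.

Treating each layer as a thermal resistance in series:
R_insulating firebrick = L/(kA) = 0.185/(0.341×34.8) = 0.01559 K/W
R_mineral wool = L/(kA) = 0.06/(0.0413×34.8) = 0.04175 K/W
R_outer film = 1/(h_o·A) = 1/(11.5×34.8) = 0.002499 K/W
R_total = 0.05984 K/W
Q = ΔT / R_total = 828 / 0.05984

Q ≈ 13800 W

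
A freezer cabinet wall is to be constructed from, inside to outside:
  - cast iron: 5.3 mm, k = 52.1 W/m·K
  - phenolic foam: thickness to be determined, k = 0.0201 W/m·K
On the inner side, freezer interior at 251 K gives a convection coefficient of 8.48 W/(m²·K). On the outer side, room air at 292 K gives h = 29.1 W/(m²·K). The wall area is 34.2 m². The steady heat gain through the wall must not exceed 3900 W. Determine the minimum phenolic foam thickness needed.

Using the resistance-network approach (series):
R_inner film = 1/(h_i·A) = 1/(8.48×34.2) = 0.003448 K/W
R_cast iron = L/(kA) = 0.0053/(52.1×34.2) = 2.974×10^-6 K/W
R_outer film = 1/(h_o·A) = 1/(29.1×34.2) = 0.001005 K/W
Sum of the known resistances R_other = 0.004456 K/W
Required total resistance R_tot = ΔT/Q_allow = 41/3900 = 0.01051 K/W
R_phenolic foam = R_tot − R_other = 0.006057 K/W
L = R·k·A = 0.006057×0.0201×34.2

L ≈ 4.16 mm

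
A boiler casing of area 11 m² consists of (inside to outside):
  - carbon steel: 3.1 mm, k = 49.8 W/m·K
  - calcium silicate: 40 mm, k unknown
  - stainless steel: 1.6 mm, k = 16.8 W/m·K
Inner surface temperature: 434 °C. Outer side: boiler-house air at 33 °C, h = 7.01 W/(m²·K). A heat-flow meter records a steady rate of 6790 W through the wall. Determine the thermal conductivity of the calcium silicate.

k ≈ 0.0789 W/(m·K)

Model the wall as resistances in series:
R_carbon steel = L/(kA) = 0.0031/(49.8×11) = 5.659×10^-6 K/W
R_stainless steel = L/(kA) = 0.0016/(16.8×11) = 8.658×10^-6 K/W
R_outer film = 1/(h_o·A) = 1/(7.01×11) = 0.01297 K/W
Sum of known resistances R_other = 0.01298 K/W
Total R = ΔT/Q = 401/6790 = 0.05906 K/W
R_calcium silicate = R_total − R_other = 0.04607 K/W
k = L/(R·A) = 0.04/(0.04607×11)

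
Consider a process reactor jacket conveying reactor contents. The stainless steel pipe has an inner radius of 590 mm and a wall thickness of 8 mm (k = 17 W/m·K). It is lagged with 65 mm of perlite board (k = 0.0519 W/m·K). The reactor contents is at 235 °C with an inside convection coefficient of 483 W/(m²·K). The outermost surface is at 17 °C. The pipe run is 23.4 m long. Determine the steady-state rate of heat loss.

Cylindrical conduction, so R = ln(r₂/r₁)/(2πkL) per layer, in series:
R_inner film = 1/(h_i·2πr₁L) = 1/(483×2π×0.59×23.4) = 2.387×10^-5 K/W
R_stainless steel pipe wall = ln(598/590)/(2π×17×23.4) = 5.388×10^-6 K/W
R_perlite board = ln(663/598)/(2π×0.0519×23.4) = 0.01352 K/W
R_total = 0.01355 K/W
Q = ΔT/R_total = 218/0.01355

Q ≈ 16100 W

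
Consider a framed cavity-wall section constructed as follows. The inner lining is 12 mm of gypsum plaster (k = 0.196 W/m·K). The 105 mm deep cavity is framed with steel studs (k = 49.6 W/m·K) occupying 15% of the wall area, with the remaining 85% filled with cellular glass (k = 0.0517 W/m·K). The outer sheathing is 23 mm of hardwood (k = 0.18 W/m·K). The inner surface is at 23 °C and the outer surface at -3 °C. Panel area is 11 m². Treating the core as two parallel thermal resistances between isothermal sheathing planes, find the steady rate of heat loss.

Q ≈ 1410 W

Sheathing layers in series; stud and cavity paths in parallel between them.
R_inner = 0.012/(0.196×11) = 0.005566 K/W
R_stud  = 0.105/(49.6×0.15×11) = 0.001283 K/W
R_cav   = 0.105/(0.0517×0.85×11) = 0.2172 K/W
1/R_core = 1/R_stud + 1/R_cav → R_core = 0.001275 K/W
R_outer = 0.023/(0.18×11) = 0.01162 K/W
R_total = 0.01846 K/W
Q = ΔT/R_total = 26/0.01846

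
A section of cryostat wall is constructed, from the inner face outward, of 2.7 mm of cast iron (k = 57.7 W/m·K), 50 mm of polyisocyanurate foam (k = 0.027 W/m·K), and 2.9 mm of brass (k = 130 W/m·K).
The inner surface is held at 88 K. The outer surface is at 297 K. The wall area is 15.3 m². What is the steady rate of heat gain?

Model the wall as resistances in series:
R_cast iron = L/(kA) = 0.0027/(57.7×15.3) = 3.058×10^-6 K/W
R_polyisocyanurate foam = L/(kA) = 0.05/(0.027×15.3) = 0.121 K/W
R_brass = L/(kA) = 0.0029/(130×15.3) = 1.458×10^-6 K/W
R_total = 0.121 K/W
Q = ΔT / R_total = 209 / 0.121

Q ≈ 1730 W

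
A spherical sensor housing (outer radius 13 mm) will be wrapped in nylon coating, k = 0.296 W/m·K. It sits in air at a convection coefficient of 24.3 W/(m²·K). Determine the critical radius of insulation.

r_cr ≈ 24.4 mm

For a sphere r_cr = 2k/h = 2×0.296/24.3
r_cr = 24.4 mm; since the bare radius (13 mm) is below r_cr, adding a thin layer of insulation will *increase* heat loss.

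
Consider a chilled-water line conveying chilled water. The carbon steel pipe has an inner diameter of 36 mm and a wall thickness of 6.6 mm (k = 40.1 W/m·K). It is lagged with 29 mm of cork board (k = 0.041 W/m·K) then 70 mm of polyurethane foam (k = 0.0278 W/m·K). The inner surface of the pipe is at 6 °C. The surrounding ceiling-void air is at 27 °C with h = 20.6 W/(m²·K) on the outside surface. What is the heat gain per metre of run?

q′ ≈ 2.67 W/m

Treating each annulus and film as a series resistance:
R_carbon steel pipe wall = ln(24.6/18)/(2π×40.1×1) = 0.00124 K/W
R_cork board = ln(53.6/24.6)/(2π×0.041×1) = 3.023 K/W
R_polyurethane foam = ln(123.6/53.6)/(2π×0.0278×1) = 4.783 K/W
R_outer film = 1/(h_o·2πr_oL) = 1/(20.6×2π×0.1236×1) = 0.06251 K/W
R_total = 7.87 K/W
Q = ΔT/R_total = 21/7.87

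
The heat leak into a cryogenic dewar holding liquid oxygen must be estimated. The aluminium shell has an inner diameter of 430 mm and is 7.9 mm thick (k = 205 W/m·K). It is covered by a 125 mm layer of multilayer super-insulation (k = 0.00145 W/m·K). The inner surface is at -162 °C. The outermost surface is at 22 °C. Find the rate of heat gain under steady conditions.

Q ≈ 2.08 W

Radial (spherical) resistances in series:
R_aluminium shell = (1/0.215 − 1/0.2229)/(4π×205) = 6.399×10^-5 K/W
R_multilayer super-insulation = (1/0.2229 − 1/0.3479)/(4π×0.00145) = 88.46 K/W
R_total = 88.46 K/W
Q = ΔT/R_total = 184/88.46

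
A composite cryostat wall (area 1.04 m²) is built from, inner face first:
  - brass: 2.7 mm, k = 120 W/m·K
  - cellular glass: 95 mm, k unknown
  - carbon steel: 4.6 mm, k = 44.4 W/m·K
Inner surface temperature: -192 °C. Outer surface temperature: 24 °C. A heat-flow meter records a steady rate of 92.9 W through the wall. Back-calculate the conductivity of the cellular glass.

Series thermal resistances:
R_brass = L/(kA) = 0.0027/(120×1.04) = 2.163×10^-5 K/W
R_carbon steel = L/(kA) = 0.0046/(44.4×1.04) = 9.962×10^-5 K/W
Sum of known resistances R_other = 1.213×10^-4 K/W
Total R = ΔT/Q = 216/92.9 = 2.325 K/W
R_cellular glass = R_total − R_other = 2.325 K/W
k = L/(R·A) = 0.095/(2.325×1.04)

k ≈ 0.0393 W/(m·K)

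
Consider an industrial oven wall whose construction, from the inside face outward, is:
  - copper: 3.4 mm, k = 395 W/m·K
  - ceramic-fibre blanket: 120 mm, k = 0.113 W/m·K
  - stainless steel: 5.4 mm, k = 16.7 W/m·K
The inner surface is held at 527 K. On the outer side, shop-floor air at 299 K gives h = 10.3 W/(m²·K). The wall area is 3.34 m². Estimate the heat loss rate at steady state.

Thermal resistances in series:
R_copper = L/(kA) = 0.0034/(395×3.34) = 2.577×10^-6 K/W
R_ceramic-fibre blanket = L/(kA) = 0.12/(0.113×3.34) = 0.3179 K/W
R_stainless steel = L/(kA) = 0.0054/(16.7×3.34) = 9.681×10^-5 K/W
R_outer film = 1/(h_o·A) = 1/(10.3×3.34) = 0.02907 K/W
R_total = 0.3471 K/W
Q = ΔT / R_total = 228 / 0.3471

Q ≈ 657 W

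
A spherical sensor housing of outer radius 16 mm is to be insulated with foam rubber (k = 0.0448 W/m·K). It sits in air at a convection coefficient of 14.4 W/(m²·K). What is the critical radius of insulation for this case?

For a sphere r_cr = 2k/h = 2×0.0448/14.4
r_cr = 6.22 mm; since the bare radius (16 mm) is above r_cr, any added insulation will reduce heat loss.

r_cr ≈ 6.22 mm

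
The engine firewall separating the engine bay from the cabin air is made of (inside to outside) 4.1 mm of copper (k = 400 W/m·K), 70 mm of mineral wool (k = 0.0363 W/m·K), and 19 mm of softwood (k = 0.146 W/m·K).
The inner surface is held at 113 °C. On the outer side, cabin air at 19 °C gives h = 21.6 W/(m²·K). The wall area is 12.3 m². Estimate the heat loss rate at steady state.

Model the wall as resistances in series:
R_copper = L/(kA) = 0.0041/(400×12.3) = 8.333×10^-7 K/W
R_mineral wool = L/(kA) = 0.07/(0.0363×12.3) = 0.1568 K/W
R_softwood = L/(kA) = 0.019/(0.146×12.3) = 0.01058 K/W
R_outer film = 1/(h_o·A) = 1/(21.6×12.3) = 0.003764 K/W
R_total = 0.1711 K/W
Q = ΔT / R_total = 94 / 0.1711

Q ≈ 549 W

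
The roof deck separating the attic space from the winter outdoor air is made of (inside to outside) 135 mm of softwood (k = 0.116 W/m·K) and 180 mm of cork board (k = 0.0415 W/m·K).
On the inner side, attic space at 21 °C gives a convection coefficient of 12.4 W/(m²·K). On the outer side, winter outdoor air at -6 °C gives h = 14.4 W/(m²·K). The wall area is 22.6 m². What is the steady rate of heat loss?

Model the wall as resistances in series:
R_inner film = 1/(h_i·A) = 1/(12.4×22.6) = 0.003568 K/W
R_softwood = L/(kA) = 0.135/(0.116×22.6) = 0.0515 K/W
R_cork board = L/(kA) = 0.18/(0.0415×22.6) = 0.1919 K/W
R_outer film = 1/(h_o·A) = 1/(14.4×22.6) = 0.003073 K/W
R_total = 0.2501 K/W
Q = ΔT / R_total = 27 / 0.2501

Q ≈ 108 W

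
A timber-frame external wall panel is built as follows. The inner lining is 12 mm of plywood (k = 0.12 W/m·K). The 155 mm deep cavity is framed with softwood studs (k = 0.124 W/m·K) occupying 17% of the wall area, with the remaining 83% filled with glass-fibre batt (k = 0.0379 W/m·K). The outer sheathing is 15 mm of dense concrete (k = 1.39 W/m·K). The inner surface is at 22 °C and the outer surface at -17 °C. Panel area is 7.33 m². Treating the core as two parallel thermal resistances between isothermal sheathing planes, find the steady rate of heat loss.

Q ≈ 93.4 W

Sheathing layers in series; stud and cavity paths in parallel between them.
R_inner = 0.012/(0.12×7.33) = 0.01364 K/W
R_stud  = 0.155/(0.124×0.17×7.33) = 1.003 K/W
R_cav   = 0.155/(0.0379×0.83×7.33) = 0.6722 K/W
1/R_core = 1/R_stud + 1/R_cav → R_core = 0.4025 K/W
R_outer = 0.015/(1.39×7.33) = 0.001472 K/W
R_total = 0.4176 K/W
Q = ΔT/R_total = 39/0.4176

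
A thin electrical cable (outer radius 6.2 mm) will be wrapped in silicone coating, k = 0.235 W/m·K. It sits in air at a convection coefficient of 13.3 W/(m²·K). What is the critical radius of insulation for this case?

For a cylinder r_cr = k/h = 0.235/13.3
r_cr = 17.7 mm; since the bare radius (6.2 mm) is below r_cr, adding a thin layer of insulation will *increase* heat loss.

r_cr ≈ 17.7 mm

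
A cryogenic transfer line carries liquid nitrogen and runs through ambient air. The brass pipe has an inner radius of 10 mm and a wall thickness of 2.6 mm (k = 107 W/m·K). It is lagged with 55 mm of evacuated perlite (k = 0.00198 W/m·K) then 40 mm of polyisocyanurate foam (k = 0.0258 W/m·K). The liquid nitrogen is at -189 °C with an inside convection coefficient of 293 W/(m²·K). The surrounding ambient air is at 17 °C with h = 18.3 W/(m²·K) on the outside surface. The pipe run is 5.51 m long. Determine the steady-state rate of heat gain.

Q ≈ 8.22 W

Per-layer cylindrical resistances, series-summed:
R_inner film = 1/(h_i·2πr₁L) = 1/(293×2π×0.01×5.51) = 0.009858 K/W
R_brass pipe wall = ln(12.6/10)/(2π×107×5.51) = 6.239×10^-5 K/W
R_evacuated perlite = ln(67.6/12.6)/(2π×0.00198×5.51) = 24.51 K/W
R_polyisocyanurate foam = ln(107.6/67.6)/(2π×0.0258×5.51) = 0.5204 K/W
R_outer film = 1/(h_o·2πr_oL) = 1/(18.3×2π×0.1076×5.51) = 0.01467 K/W
R_total = 25.05 K/W
Q = ΔT/R_total = 206/25.05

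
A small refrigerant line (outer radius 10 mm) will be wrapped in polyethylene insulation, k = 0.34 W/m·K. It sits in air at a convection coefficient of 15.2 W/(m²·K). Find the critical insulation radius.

r_cr ≈ 22.4 mm

For a cylinder r_cr = k/h = 0.34/15.2
r_cr = 22.4 mm; since the bare radius (10 mm) is below r_cr, adding a thin layer of insulation will *increase* heat loss.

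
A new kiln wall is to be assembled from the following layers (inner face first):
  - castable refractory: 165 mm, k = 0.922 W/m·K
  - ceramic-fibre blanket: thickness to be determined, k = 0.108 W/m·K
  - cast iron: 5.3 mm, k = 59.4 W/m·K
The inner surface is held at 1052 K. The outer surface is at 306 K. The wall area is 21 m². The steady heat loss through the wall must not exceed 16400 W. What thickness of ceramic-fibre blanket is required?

L ≈ 83.8 mm

Thermal resistances in series:
R_castable refractory = L/(kA) = 0.165/(0.922×21) = 0.008522 K/W
R_cast iron = L/(kA) = 0.0053/(59.4×21) = 4.249×10^-6 K/W
Sum of the known resistances R_other = 0.008526 K/W
Required total resistance R_tot = ΔT/Q_allow = 746/16400 = 0.04549 K/W
R_ceramic-fibre blanket = R_tot − R_other = 0.03696 K/W
L = R·k·A = 0.03696×0.108×21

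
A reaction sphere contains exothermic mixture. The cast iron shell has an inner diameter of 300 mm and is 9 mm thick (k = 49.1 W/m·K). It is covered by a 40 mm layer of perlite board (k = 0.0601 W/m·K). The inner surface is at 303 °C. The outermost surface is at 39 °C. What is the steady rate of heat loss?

Spherical conduction: R = (1/r_in − 1/r_out)/(4πk) per layer; series-sum.
R_cast iron shell = (1/0.15 − 1/0.159)/(4π×49.1) = 6.116×10^-4 K/W
R_perlite board = (1/0.159 − 1/0.199)/(4π×0.0601) = 1.674 K/W
R_total = 1.674 K/W
Q = ΔT/R_total = 264/1.674

Q ≈ 158 W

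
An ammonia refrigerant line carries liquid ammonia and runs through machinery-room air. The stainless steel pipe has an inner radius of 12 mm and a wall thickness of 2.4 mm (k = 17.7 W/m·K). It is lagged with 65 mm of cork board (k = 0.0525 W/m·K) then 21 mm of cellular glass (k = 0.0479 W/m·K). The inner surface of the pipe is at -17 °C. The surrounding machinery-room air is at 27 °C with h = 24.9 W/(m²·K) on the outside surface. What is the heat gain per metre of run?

Per-layer cylindrical resistances, series-summed:
R_stainless steel pipe wall = ln(14.4/12)/(2π×17.7×1) = 0.001639 K/W
R_cork board = ln(79.4/14.4)/(2π×0.0525×1) = 5.176 K/W
R_cellular glass = ln(100.4/79.4)/(2π×0.0479×1) = 0.7797 K/W
R_outer film = 1/(h_o·2πr_oL) = 1/(24.9×2π×0.1004×1) = 0.06366 K/W
R_total = 6.021 K/W
Q = ΔT/R_total = 44/6.021

q′ ≈ 7.31 W/m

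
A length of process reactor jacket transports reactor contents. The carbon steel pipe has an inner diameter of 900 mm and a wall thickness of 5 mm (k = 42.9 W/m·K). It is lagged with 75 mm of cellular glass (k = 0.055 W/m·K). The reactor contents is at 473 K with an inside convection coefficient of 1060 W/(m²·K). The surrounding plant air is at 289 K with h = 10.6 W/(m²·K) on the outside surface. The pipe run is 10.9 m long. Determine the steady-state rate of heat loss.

For a radial system each layer contributes R = ln(r_out/r_in)/(2πkL); films add R = 1/(hA).
R_inner film = 1/(h_i·2πr₁L) = 1/(1060×2π×0.45×10.9) = 3.061×10^-5 K/W
R_carbon steel pipe wall = ln(455/450)/(2π×42.9×10.9) = 3.761×10^-6 K/W
R_cellular glass = ln(530/455)/(2π×0.055×10.9) = 0.04051 K/W
R_outer film = 1/(h_o·2πr_oL) = 1/(10.6×2π×0.53×10.9) = 0.002599 K/W
R_total = 0.04314 K/W
Q = ΔT/R_total = 184/0.04314

Q ≈ 4270 W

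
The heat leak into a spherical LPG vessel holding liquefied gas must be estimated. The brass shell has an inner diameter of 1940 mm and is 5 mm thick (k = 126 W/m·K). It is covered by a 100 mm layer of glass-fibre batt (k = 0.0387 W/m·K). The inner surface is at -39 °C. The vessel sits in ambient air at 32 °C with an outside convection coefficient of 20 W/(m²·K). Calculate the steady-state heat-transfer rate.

Q ≈ 356 W

Each spherical layer contributes R = (1/r_i − 1/r_o)/(4πk):
R_brass shell = (1/0.97 − 1/0.975)/(4π×126) = 3.339×10^-6 K/W
R_glass-fibre batt = (1/0.975 − 1/1.075)/(4π×0.0387) = 0.1962 K/W
R_outer film = 1/(h·4πr_o²) = 1/(20×4π×1.075²) = 0.003443 K/W
R_total = 0.1996 K/W
Q = ΔT/R_total = 71/0.1996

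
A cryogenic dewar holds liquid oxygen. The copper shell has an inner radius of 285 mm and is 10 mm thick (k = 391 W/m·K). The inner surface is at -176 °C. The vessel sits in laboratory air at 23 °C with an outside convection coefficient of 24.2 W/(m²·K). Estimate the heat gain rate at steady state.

Q ≈ 5260 W

Each spherical layer contributes R = (1/r_i − 1/r_o)/(4πk):
R_copper shell = (1/0.285 − 1/0.295)/(4π×391) = 2.421×10^-5 K/W
R_outer film = 1/(h·4πr_o²) = 1/(24.2×4π×0.295²) = 0.03779 K/W
R_total = 0.03781 K/W
Q = ΔT/R_total = 199/0.03781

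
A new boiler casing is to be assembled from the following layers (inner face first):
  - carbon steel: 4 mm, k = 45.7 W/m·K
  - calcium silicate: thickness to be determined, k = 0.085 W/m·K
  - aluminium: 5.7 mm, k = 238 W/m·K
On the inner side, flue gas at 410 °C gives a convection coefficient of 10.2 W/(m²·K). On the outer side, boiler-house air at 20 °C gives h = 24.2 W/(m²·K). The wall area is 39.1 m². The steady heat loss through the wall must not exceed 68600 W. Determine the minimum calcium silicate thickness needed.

L ≈ 7.04 mm

Series thermal resistances:
R_inner film = 1/(h_i·A) = 1/(10.2×39.1) = 0.002507 K/W
R_carbon steel = L/(kA) = 0.004/(45.7×39.1) = 2.239×10^-6 K/W
R_aluminium = L/(kA) = 0.0057/(238×39.1) = 6.125×10^-7 K/W
R_outer film = 1/(h_o·A) = 1/(24.2×39.1) = 0.001057 K/W
Sum of the known resistances R_other = 0.003567 K/W
Required total resistance R_tot = ΔT/Q_allow = 390/68600 = 0.005685 K/W
R_calcium silicate = R_tot − R_other = 0.002118 K/W
L = R·k·A = 0.002118×0.085×39.1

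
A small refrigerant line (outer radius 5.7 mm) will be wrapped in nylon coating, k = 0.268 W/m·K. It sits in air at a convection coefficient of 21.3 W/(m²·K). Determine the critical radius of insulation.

For a cylinder r_cr = k/h = 0.268/21.3
r_cr = 12.6 mm; since the bare radius (5.7 mm) is below r_cr, adding a thin layer of insulation will *increase* heat loss.

r_cr ≈ 12.6 mm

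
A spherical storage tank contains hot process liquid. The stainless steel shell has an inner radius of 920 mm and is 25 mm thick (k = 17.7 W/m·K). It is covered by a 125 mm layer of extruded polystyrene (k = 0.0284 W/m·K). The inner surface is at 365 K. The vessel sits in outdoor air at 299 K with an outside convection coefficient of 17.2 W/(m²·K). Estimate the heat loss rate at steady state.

Q ≈ 188 W

Spherical conduction: R = (1/r_in − 1/r_out)/(4πk) per layer; series-sum.
R_stainless steel shell = (1/0.92 − 1/0.945)/(4π×17.7) = 1.293×10^-4 K/W
R_extruded polystyrene = (1/0.945 − 1/1.07)/(4π×0.0284) = 0.3464 K/W
R_outer film = 1/(h·4πr_o²) = 1/(17.2×4π×1.07²) = 0.004041 K/W
R_total = 0.3506 K/W
Q = ΔT/R_total = 66/0.3506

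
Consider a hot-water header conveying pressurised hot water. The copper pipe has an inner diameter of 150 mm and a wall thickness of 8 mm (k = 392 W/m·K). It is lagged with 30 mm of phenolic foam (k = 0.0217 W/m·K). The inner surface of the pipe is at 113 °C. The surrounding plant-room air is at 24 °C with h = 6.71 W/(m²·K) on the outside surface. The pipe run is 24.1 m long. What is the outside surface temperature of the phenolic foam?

T ≈ 31.6 °C

Radial resistances (cylindrical: R_cond = ln(r_o/r_i)/(2πkL), R_conv = 1/(h·2πrL)):
R_copper pipe wall = ln(83/75)/(2π×392×24.1) = 1.707×10^-6 K/W
R_phenolic foam = ln(113/83)/(2π×0.0217×24.1) = 0.0939 K/W
R_outer film = 1/(h_o·2πr_oL) = 1/(6.71×2π×0.113×24.1) = 0.00871 K/W
R_total = 0.1026 K/W
Q = ΔT/R_total = 89/0.1026
Q = 867 W
T_interface = T_inner − Q·ΣR(inner→interface) = 113 − 867×0.0939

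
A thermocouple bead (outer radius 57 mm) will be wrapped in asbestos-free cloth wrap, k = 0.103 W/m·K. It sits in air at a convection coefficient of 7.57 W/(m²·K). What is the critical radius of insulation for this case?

r_cr ≈ 27.2 mm

For a sphere r_cr = 2k/h = 2×0.103/7.57
r_cr = 27.2 mm; since the bare radius (57 mm) is above r_cr, any added insulation will reduce heat loss.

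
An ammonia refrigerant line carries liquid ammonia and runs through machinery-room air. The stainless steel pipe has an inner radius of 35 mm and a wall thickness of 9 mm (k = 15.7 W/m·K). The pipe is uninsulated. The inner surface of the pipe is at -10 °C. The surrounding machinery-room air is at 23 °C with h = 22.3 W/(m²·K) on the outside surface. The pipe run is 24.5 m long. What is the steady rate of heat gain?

Q ≈ 4910 W

Cylindrical conduction, so R = ln(r₂/r₁)/(2πkL) per layer, in series:
R_stainless steel pipe wall = ln(44/35)/(2π×15.7×24.5) = 9.469×10^-5 K/W
R_outer film = 1/(h_o·2πr_oL) = 1/(22.3×2π×0.044×24.5) = 0.006621 K/W
R_total = 0.006715 K/W
Q = ΔT/R_total = 33/0.006715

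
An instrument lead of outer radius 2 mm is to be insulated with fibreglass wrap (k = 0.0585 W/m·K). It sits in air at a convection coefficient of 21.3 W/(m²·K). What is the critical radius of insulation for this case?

r_cr ≈ 2.75 mm

For a cylinder r_cr = k/h = 0.0585/21.3
r_cr = 2.75 mm; since the bare radius (2 mm) is below r_cr, adding a thin layer of insulation will *increase* heat loss.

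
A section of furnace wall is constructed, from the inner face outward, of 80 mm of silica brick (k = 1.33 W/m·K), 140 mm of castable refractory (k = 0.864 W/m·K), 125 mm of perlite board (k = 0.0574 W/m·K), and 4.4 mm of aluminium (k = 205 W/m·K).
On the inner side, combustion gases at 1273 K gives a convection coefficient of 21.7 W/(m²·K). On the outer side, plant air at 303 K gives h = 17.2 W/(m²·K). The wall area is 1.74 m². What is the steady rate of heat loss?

Series thermal resistances:
R_inner film = 1/(h_i·A) = 1/(21.7×1.74) = 0.02648 K/W
R_silica brick = L/(kA) = 0.08/(1.33×1.74) = 0.03457 K/W
R_castable refractory = L/(kA) = 0.14/(0.864×1.74) = 0.09312 K/W
R_perlite board = L/(kA) = 0.125/(0.0574×1.74) = 1.252 K/W
R_aluminium = L/(kA) = 0.0044/(205×1.74) = 1.234×10^-5 K/W
R_outer film = 1/(h_o·A) = 1/(17.2×1.74) = 0.03341 K/W
R_total = 1.439 K/W
Q = ΔT / R_total = 970 / 1.439

Q ≈ 674 W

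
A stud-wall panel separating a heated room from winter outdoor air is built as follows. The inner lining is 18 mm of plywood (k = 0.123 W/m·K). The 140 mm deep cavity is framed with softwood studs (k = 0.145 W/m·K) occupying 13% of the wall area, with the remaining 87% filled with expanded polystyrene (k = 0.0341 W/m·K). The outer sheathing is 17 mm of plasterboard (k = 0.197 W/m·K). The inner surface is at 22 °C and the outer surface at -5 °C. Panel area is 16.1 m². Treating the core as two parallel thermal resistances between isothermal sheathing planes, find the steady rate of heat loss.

Sheathing layers in series; stud and cavity paths in parallel between them.
R_inner = 0.018/(0.123×16.1) = 0.00909 K/W
R_stud  = 0.14/(0.145×0.13×16.1) = 0.4613 K/W
R_cav   = 0.14/(0.0341×0.87×16.1) = 0.2931 K/W
1/R_core = 1/R_stud + 1/R_cav → R_core = 0.1792 K/W
R_outer = 0.017/(0.197×16.1) = 0.00536 K/W
R_total = 0.1937 K/W
Q = ΔT/R_total = 27/0.1937

Q ≈ 139 W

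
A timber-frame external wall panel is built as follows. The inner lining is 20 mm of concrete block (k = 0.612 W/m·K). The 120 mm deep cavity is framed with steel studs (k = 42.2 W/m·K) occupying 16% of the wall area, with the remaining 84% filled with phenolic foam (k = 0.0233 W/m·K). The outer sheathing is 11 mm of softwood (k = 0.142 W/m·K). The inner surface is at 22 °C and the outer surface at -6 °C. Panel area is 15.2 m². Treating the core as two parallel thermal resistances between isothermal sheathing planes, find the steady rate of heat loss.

Sheathing layers in series; stud and cavity paths in parallel between them.
R_inner = 0.02/(0.612×15.2) = 0.00215 K/W
R_stud  = 0.12/(42.2×0.16×15.2) = 0.001169 K/W
R_cav   = 0.12/(0.0233×0.84×15.2) = 0.4034 K/W
1/R_core = 1/R_stud + 1/R_cav → R_core = 0.001166 K/W
R_outer = 0.011/(0.142×15.2) = 0.005096 K/W
R_total = 0.008412 K/W
Q = ΔT/R_total = 28/0.008412

Q ≈ 3330 W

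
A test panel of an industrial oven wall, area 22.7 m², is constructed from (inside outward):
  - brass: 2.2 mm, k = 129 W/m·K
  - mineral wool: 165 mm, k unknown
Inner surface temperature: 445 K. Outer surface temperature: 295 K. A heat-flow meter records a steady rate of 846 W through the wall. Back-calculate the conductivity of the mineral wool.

Thermal resistances in series:
R_brass = L/(kA) = 0.0022/(129×22.7) = 7.513×10^-7 K/W
Sum of known resistances R_other = 7.513×10^-7 K/W
Total R = ΔT/Q = 150/846 = 0.1773 K/W
R_mineral wool = R_total − R_other = 0.1773 K/W
k = L/(R·A) = 0.165/(0.1773×22.7)

k ≈ 0.041 W/(m·K)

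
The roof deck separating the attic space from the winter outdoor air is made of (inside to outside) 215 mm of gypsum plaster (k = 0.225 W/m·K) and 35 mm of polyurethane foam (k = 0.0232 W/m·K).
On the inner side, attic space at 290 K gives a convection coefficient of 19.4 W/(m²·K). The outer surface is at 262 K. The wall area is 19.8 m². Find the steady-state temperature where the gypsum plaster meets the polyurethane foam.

T ≈ 279 K

Model the wall as resistances in series:
R_inner film = 1/(h_i·A) = 1/(19.4×19.8) = 0.002603 K/W
R_gypsum plaster = L/(kA) = 0.215/(0.225×19.8) = 0.04826 K/W
R_polyurethane foam = L/(kA) = 0.035/(0.0232×19.8) = 0.07619 K/W
R_total = 0.1271 K/W;  Q = ΔT/R_total = 28/0.1271 = 220.4 W
T_interface = T_inner − Q·ΣR(inner→interface) = 290 − 220×0.05086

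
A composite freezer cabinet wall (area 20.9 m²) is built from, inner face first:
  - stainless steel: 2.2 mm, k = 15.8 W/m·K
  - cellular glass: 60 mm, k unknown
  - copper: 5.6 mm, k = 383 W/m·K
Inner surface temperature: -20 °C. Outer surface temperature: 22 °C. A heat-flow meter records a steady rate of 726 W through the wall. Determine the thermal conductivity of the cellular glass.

k ≈ 0.0496 W/(m·K)

Thermal resistances in series:
R_stainless steel = L/(kA) = 0.0022/(15.8×20.9) = 6.662×10^-6 K/W
R_copper = L/(kA) = 0.0056/(383×20.9) = 6.996×10^-7 K/W
Sum of known resistances R_other = 7.362×10^-6 K/W
Total R = ΔT/Q = 42/726 = 0.05785 K/W
R_cellular glass = R_total − R_other = 0.05784 K/W
k = L/(R·A) = 0.06/(0.05784×20.9)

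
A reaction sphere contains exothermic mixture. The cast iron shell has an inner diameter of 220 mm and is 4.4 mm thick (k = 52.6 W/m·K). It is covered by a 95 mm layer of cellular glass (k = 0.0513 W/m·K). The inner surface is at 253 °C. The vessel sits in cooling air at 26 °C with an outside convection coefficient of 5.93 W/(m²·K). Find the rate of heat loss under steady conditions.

Q ≈ 35.1 W

Spherical conduction: R = (1/r_in − 1/r_out)/(4πk) per layer; series-sum.
R_cast iron shell = (1/0.11 − 1/0.1144)/(4π×52.6) = 5.29×10^-4 K/W
R_cellular glass = (1/0.1144 − 1/0.2094)/(4π×0.0513) = 6.152 K/W
R_outer film = 1/(h·4πr_o²) = 1/(5.93×4π×0.2094²) = 0.306 K/W
R_total = 6.458 K/W
Q = ΔT/R_total = 227/6.458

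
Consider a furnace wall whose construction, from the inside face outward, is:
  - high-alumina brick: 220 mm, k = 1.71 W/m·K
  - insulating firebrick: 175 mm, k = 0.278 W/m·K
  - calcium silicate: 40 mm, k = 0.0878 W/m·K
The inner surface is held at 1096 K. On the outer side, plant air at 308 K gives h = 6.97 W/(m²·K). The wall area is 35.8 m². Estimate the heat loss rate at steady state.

Treating each layer as a thermal resistance in series:
R_high-alumina brick = L/(kA) = 0.22/(1.71×35.8) = 0.003594 K/W
R_insulating firebrick = L/(kA) = 0.175/(0.278×35.8) = 0.01758 K/W
R_calcium silicate = L/(kA) = 0.04/(0.0878×35.8) = 0.01273 K/W
R_outer film = 1/(h_o·A) = 1/(6.97×35.8) = 0.004008 K/W
R_total = 0.03791 K/W
Q = ΔT / R_total = 788 / 0.03791

Q ≈ 20800 W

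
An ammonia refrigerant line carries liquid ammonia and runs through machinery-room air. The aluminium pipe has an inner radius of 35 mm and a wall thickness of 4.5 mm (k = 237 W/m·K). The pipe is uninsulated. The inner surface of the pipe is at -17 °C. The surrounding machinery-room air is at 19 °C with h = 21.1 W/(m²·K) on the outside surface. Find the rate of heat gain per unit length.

For a radial system each layer contributes R = ln(r_out/r_in)/(2πkL); films add R = 1/(hA).
R_aluminium pipe wall = ln(39.5/35)/(2π×237×1) = 8.122×10^-5 K/W
R_outer film = 1/(h_o·2πr_oL) = 1/(21.1×2π×0.0395×1) = 0.191 K/W
R_total = 0.191 K/W
Q = ΔT/R_total = 36/0.191

q′ ≈ 188 W/m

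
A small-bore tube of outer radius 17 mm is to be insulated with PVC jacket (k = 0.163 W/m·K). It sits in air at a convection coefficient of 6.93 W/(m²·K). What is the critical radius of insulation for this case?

For a cylinder r_cr = k/h = 0.163/6.93
r_cr = 23.5 mm; since the bare radius (17 mm) is below r_cr, adding a thin layer of insulation will *increase* heat loss.

r_cr ≈ 23.5 mm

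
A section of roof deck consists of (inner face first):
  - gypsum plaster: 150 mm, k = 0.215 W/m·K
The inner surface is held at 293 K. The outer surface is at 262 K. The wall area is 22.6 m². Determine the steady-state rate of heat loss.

Series thermal resistances:
R_gypsum plaster = L/(kA) = 0.15/(0.215×22.6) = 0.03087 K/W
R_total = 0.03087 K/W
Q = ΔT / R_total = 31 / 0.03087

Q ≈ 1000 W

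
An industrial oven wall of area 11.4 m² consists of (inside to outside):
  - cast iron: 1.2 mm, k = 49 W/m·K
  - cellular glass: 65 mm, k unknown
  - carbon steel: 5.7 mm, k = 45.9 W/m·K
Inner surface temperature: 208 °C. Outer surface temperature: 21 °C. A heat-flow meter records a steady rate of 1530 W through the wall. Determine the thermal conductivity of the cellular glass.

Treating each layer as a thermal resistance in series:
R_cast iron = L/(kA) = 0.0012/(49×11.4) = 2.148×10^-6 K/W
R_carbon steel = L/(kA) = 0.0057/(45.9×11.4) = 1.089×10^-5 K/W
Sum of known resistances R_other = 1.304×10^-5 K/W
Total R = ΔT/Q = 187/1530 = 0.1222 K/W
R_cellular glass = R_total − R_other = 0.1222 K/W
k = L/(R·A) = 0.065/(0.1222×11.4)

k ≈ 0.0467 W/(m·K)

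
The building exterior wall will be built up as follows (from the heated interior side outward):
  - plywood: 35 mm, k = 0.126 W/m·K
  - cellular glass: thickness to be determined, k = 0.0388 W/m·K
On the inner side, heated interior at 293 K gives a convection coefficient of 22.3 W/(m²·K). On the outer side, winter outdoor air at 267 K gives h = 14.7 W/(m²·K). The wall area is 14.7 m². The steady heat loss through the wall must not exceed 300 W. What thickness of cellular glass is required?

L ≈ 34.3 mm

Model the wall as resistances in series:
R_inner film = 1/(h_i·A) = 1/(22.3×14.7) = 0.003051 K/W
R_plywood = L/(kA) = 0.035/(0.126×14.7) = 0.0189 K/W
R_outer film = 1/(h_o·A) = 1/(14.7×14.7) = 0.004628 K/W
Sum of the known resistances R_other = 0.02657 K/W
Required total resistance R_tot = ΔT/Q_allow = 26/300 = 0.08667 K/W
R_cellular glass = R_tot − R_other = 0.06009 K/W
L = R·k·A = 0.06009×0.0388×14.7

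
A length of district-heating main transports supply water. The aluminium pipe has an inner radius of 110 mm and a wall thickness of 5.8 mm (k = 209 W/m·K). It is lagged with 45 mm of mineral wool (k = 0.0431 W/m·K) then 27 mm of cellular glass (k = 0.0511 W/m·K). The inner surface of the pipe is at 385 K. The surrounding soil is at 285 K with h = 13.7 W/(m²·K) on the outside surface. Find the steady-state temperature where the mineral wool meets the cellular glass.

T ≈ 316 K

Treating each annulus and film as a series resistance:
R_aluminium pipe wall = ln(115.8/110)/(2π×209×1) = 3.913×10^-5 K/W
R_mineral wool = ln(160.8/115.8)/(2π×0.0431×1) = 1.212 K/W
R_cellular glass = ln(187.8/160.8)/(2π×0.0511×1) = 0.4834 K/W
R_outer film = 1/(h_o·2πr_oL) = 1/(13.7×2π×0.1878×1) = 0.06186 K/W
R_total = 1.758 K/W
Q = ΔT/R_total = 100/1.758
Q = 56.9 W/m
T_interface = T_inner − Q·ΣR(inner→interface) = 385 − 56.9×1.212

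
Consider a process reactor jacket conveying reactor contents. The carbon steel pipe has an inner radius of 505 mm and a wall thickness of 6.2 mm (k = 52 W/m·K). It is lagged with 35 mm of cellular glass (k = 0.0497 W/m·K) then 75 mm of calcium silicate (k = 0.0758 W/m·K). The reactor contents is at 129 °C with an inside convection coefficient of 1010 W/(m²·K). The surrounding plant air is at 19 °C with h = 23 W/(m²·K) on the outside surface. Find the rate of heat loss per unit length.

q′ ≈ 223 W/m

Cylindrical conduction, so R = ln(r₂/r₁)/(2πkL) per layer, in series:
R_inner film = 1/(h_i·2πr₁L) = 1/(1010×2π×0.505×1) = 3.12×10^-4 K/W
R_carbon steel pipe wall = ln(511.2/505)/(2π×52×1) = 3.735×10^-5 K/W
R_cellular glass = ln(546.2/511.2)/(2π×0.0497×1) = 0.2121 K/W
R_calcium silicate = ln(621.2/546.2)/(2π×0.0758×1) = 0.2702 K/W
R_outer film = 1/(h_o·2πr_oL) = 1/(23×2π×0.6212×1) = 0.01114 K/W
R_total = 0.4937 K/W
Q = ΔT/R_total = 110/0.4937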